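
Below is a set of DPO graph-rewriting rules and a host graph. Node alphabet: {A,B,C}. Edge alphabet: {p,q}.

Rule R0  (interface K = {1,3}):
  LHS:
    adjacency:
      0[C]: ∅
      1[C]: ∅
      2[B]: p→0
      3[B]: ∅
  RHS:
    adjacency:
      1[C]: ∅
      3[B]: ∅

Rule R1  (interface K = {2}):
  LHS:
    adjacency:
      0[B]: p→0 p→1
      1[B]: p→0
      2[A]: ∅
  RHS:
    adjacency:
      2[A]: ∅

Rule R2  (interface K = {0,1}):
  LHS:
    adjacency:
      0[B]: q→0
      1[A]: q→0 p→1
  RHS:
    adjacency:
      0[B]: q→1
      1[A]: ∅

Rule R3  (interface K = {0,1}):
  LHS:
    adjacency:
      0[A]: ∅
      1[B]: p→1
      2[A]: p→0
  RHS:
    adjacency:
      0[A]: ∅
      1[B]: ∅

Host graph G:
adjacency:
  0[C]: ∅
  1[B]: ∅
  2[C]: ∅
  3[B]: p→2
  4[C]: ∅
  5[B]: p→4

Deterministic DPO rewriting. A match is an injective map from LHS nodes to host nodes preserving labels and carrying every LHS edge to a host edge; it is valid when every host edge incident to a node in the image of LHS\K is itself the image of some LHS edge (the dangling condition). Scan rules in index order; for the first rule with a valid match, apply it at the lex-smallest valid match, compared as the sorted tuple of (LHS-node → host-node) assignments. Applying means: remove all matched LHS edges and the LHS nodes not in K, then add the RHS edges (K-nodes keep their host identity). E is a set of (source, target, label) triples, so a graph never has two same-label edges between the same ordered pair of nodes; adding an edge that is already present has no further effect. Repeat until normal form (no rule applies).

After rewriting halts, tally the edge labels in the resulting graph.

Answer: (no edges)

Steps:
[0] host  ⇒  6 nodes, 2 edges  {3-p->2 5-p->4}
[1] R0 @ {0↦2, 1↦0, 2↦3, 3↦1}  ⇒  4 nodes, 1 edges  {5-p->4}
[2] R0 @ {0↦4, 1↦0, 2↦5, 3↦1}  ⇒  2 nodes, 0 edges  {∅}
final graph: no rule applies after step 2
NF edges: []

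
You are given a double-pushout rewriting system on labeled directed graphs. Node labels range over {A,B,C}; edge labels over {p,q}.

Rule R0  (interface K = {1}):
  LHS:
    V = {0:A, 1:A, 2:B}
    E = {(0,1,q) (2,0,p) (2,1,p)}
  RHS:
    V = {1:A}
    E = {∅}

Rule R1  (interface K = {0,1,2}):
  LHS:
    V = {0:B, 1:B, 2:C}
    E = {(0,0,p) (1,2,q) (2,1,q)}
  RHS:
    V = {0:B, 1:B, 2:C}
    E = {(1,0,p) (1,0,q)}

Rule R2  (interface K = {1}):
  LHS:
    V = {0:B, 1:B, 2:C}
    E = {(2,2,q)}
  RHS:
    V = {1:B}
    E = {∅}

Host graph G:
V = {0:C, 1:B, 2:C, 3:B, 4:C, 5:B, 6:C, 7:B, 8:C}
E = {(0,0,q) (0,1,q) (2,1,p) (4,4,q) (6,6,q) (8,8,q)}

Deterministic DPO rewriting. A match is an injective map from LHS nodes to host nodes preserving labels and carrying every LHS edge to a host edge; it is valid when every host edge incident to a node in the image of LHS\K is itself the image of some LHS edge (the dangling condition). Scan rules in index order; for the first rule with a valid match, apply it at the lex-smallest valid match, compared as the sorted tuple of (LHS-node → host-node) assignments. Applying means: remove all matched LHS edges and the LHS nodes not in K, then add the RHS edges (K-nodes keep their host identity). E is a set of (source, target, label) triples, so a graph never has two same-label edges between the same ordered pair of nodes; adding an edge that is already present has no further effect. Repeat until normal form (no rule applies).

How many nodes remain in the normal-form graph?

[0] host  ⇒  9 nodes, 6 edges  {0-q->0 0-q->1 2-p->1 4-q->4 6-q->6 8-q->8}
[1] R2 @ {0↦3, 1↦1, 2↦4}  ⇒  7 nodes, 5 edges  {0-q->0 0-q->1 2-p->1 6-q->6 8-q->8}
[2] R2 @ {0↦5, 1↦1, 2↦6}  ⇒  5 nodes, 4 edges  {0-q->0 0-q->1 2-p->1 8-q->8}
[3] R2 @ {0↦7, 1↦1, 2↦8}  ⇒  3 nodes, 3 edges  {0-q->0 0-q->1 2-p->1}
halt: no rule applies after step 3
NF nodes: {0:C, 1:B, 2:C}

Answer: 3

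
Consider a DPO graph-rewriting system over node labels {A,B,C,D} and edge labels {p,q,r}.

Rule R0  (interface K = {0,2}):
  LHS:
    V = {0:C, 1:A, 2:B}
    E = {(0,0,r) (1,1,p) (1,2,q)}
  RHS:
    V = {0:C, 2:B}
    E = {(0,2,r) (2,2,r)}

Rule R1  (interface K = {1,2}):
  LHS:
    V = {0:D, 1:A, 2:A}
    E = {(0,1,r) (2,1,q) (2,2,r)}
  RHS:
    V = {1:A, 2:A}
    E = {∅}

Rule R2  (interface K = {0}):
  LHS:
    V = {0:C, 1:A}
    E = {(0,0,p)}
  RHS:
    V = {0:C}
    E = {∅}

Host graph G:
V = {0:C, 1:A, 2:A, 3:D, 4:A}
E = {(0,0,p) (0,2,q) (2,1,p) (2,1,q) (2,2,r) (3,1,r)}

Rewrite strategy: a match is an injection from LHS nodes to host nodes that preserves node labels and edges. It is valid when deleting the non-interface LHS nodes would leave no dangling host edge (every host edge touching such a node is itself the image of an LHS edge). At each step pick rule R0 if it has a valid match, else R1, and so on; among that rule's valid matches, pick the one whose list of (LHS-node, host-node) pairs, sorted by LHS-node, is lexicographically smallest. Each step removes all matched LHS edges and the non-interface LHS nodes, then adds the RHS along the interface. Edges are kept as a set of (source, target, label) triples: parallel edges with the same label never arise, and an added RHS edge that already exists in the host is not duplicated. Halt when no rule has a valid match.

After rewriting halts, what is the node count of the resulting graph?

[0] host  ⇒  5 nodes, 6 edges  {0-p->0 0-q->2 2-p->1 2-q->1 2-r->2 3-r->1}
[1] R1 @ {0↦3, 1↦1, 2↦2}  ⇒  4 nodes, 3 edges  {0-p->0 0-q->2 2-p->1}
[2] R2 @ {0↦0, 1↦4}  ⇒  3 nodes, 2 edges  {0-q->2 2-p->1}
final graph: no rule applies after step 2
NF nodes: {0:C, 1:A, 2:A}

Answer: 3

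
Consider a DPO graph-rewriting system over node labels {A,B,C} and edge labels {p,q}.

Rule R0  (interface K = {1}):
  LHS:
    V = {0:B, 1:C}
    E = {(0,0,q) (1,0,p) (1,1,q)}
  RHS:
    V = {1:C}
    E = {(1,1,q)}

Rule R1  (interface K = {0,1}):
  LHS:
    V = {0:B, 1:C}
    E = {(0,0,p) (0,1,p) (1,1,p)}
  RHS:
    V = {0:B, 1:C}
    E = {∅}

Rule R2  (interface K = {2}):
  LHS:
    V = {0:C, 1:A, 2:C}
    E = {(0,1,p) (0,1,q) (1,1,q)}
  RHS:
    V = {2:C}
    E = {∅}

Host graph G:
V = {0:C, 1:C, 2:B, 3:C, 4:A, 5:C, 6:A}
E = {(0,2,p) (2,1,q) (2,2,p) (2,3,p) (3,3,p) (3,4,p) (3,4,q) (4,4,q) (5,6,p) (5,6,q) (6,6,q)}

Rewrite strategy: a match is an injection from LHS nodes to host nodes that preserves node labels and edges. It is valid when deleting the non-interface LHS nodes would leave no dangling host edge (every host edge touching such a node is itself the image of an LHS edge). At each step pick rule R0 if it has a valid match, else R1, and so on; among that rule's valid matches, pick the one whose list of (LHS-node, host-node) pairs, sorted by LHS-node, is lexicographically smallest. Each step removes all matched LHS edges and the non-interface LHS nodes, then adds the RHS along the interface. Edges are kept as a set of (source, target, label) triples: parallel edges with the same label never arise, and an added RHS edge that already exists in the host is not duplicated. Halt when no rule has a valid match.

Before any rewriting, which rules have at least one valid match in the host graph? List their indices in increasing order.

Answer: [R1,R2]

Steps:
R0: no valid match — LHS pattern not found
R1: 1 valid match — {0↦2, 1↦3}
R2: 3 valid matches — {0↦5, 1↦6, 2↦0}, {0↦5, 1↦6, 2↦1}, {0↦5, 1↦6, 2↦3}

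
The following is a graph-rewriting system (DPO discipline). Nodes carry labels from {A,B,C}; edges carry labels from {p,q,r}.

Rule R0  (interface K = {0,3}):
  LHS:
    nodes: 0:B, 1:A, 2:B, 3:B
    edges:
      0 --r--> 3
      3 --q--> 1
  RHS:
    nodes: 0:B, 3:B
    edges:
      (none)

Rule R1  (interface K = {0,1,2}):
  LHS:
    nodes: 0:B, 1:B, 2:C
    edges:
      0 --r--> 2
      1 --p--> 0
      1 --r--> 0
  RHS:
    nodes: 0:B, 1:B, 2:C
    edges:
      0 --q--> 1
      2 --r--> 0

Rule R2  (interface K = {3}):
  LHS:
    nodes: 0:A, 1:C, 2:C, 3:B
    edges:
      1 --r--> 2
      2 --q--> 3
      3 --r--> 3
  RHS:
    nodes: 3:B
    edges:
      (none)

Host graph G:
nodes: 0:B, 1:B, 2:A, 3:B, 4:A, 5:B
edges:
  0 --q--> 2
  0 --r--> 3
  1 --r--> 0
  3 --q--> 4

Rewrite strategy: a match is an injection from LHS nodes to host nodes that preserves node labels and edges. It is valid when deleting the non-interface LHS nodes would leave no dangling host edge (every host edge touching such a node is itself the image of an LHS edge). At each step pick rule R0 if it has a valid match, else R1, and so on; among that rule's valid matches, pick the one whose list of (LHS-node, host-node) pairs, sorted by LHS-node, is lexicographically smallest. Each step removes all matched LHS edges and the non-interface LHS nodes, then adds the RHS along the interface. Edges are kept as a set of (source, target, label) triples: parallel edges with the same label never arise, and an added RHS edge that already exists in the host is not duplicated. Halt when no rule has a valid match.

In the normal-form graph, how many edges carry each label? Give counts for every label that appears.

Answer: (no edges)

Derivation:
start.  V:6 E:4  edges: 0-q->2 0-r->3 1-r->0 3-q->4
1. fire R0 via {0↦0, 1↦4, 2↦5, 3↦3}  →  V:4 E:2  edges: 0-q->2 1-r->0
2. fire R0 via {0↦1, 1↦2, 2↦3, 3↦0}  →  V:2 E:0  edges: ∅
normal form: no rule applies after step 2
NF edges: []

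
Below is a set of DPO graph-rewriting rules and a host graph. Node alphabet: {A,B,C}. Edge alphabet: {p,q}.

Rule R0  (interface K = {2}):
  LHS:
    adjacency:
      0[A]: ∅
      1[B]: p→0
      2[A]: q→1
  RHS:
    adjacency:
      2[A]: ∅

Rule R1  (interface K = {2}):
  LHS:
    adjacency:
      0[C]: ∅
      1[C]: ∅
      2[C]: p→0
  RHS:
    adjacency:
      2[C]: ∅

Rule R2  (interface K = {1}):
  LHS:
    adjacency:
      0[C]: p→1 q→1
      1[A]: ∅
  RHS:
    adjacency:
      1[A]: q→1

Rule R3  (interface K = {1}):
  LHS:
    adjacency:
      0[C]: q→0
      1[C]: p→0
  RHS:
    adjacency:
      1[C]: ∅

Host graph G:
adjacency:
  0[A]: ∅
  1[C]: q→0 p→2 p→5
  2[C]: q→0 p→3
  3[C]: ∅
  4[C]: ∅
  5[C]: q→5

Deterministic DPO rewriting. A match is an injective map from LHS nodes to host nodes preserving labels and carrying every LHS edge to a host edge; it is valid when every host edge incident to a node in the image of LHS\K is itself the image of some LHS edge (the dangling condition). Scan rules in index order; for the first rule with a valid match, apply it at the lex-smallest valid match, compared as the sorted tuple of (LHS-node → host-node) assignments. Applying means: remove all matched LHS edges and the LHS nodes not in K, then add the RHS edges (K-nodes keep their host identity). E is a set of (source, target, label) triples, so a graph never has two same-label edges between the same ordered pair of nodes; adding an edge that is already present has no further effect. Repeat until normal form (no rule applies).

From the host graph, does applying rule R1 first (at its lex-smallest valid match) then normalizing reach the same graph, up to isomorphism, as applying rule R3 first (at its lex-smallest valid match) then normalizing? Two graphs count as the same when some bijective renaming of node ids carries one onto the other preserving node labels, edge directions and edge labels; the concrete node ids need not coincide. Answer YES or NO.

branch R1-first: apply at {0↦3, 1↦4, 2↦2} → |E|=5, then 1 more step(s) → NF |V|=3 |E|=3 V={0:A, 1:C, 2:C} E=1-q->0 1-p->2 2-q->0
branch R3-first: apply at {0↦5, 1↦1} → |E|=4, then 1 more step(s) → NF |V|=3 |E|=3 V={0:A, 1:C, 2:C} E=1-q->0 1-p->2 2-q->0
graphs isomorphic (equal up to label-preserving node renaming)

Answer: YES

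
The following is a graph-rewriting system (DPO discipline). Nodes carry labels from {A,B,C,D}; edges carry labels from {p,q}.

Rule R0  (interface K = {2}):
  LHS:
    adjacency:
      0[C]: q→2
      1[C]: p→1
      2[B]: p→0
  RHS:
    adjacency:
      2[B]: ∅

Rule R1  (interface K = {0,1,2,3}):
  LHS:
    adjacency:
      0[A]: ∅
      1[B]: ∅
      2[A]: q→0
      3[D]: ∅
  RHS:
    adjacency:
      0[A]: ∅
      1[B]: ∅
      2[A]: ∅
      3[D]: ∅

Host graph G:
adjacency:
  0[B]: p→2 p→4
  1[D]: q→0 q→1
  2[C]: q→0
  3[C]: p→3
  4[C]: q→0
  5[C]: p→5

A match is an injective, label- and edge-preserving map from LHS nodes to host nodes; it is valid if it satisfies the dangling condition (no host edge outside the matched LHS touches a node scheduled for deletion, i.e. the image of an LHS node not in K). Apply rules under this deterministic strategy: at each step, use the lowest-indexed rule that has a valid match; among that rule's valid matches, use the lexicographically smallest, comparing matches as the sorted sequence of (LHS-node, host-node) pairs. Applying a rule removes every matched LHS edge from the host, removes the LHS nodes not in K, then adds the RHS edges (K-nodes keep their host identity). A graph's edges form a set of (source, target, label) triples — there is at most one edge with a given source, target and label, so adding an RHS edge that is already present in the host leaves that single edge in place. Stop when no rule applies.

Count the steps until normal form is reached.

initial: |V|=6 |E|=8  E = 0-p->2 0-p->4 1-q->0 1-q->1 2-q->0 3-p->3 4-q->0 5-p->5
step 1: apply R0 at {0↦2, 1↦3, 2↦0}  → |V|=4 |E|=5  E = 0-p->4 1-q->0 1-q->1 4-q->0 5-p->5
step 2: apply R0 at {0↦4, 1↦5, 2↦0}  → |V|=2 |E|=2  E = 1-q->0 1-q->1
final graph: no rule applies after step 2

Answer: 2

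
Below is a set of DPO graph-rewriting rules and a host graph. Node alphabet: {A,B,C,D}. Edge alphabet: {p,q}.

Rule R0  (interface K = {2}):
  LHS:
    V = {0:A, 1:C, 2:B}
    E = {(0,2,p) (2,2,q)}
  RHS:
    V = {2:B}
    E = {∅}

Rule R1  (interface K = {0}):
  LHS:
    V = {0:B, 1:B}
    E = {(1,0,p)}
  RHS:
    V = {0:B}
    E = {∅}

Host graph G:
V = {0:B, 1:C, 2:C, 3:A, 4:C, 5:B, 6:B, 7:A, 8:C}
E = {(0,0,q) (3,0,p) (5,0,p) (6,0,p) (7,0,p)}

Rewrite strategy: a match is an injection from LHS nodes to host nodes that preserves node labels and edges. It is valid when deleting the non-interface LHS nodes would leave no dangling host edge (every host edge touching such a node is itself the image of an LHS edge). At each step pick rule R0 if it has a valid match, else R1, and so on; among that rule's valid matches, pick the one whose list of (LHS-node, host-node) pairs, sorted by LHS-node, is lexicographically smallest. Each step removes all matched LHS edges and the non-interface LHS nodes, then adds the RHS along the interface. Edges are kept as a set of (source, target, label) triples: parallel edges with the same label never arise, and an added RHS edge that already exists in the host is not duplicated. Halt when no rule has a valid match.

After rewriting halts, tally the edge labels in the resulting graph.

[0] host  ⇒  9 nodes, 5 edges  {0-q->0 3-p->0 5-p->0 6-p->0 7-p->0}
[1] R0 @ {0↦3, 1↦1, 2↦0}  ⇒  7 nodes, 3 edges  {5-p->0 6-p->0 7-p->0}
[2] R1 @ {0↦0, 1↦5}  ⇒  6 nodes, 2 edges  {6-p->0 7-p->0}
[3] R1 @ {0↦0, 1↦6}  ⇒  5 nodes, 1 edges  {7-p->0}
halt: no rule applies after step 3
NF edges: [(7, 0, 'p')]

Answer: p:1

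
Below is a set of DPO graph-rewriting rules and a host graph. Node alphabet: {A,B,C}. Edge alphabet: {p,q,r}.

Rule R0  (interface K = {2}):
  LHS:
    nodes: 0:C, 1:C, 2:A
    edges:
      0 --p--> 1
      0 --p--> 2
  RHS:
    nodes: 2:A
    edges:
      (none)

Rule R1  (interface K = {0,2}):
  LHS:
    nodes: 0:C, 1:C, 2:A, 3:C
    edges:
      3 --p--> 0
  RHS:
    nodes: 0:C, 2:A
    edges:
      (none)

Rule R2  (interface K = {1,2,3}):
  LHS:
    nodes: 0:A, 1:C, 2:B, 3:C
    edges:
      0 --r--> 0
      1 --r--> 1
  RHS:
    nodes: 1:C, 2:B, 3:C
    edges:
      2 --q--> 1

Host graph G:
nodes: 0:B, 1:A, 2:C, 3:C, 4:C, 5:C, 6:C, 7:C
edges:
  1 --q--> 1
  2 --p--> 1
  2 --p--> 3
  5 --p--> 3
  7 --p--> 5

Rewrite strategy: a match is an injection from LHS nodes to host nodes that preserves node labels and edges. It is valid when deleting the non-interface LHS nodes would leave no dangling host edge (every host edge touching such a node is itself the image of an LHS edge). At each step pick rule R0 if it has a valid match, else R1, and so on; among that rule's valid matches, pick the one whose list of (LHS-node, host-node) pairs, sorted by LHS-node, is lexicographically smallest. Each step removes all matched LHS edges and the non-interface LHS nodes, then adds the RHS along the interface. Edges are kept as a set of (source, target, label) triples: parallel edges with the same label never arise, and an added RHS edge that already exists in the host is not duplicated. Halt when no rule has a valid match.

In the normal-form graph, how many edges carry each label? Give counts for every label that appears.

[0] host  ⇒  8 nodes, 5 edges  {1-q->1 2-p->1 2-p->3 5-p->3 7-p->5}
[1] R1 @ {0↦5, 1↦4, 2↦1, 3↦7}  ⇒  6 nodes, 4 edges  {1-q->1 2-p->1 2-p->3 5-p->3}
[2] R1 @ {0↦3, 1↦6, 2↦1, 3↦5}  ⇒  4 nodes, 3 edges  {1-q->1 2-p->1 2-p->3}
[3] R0 @ {0↦2, 1↦3, 2↦1}  ⇒  2 nodes, 1 edges  {1-q->1}
normal form: no rule applies after step 3
NF edges: [(1, 1, 'q')]

Answer: q:1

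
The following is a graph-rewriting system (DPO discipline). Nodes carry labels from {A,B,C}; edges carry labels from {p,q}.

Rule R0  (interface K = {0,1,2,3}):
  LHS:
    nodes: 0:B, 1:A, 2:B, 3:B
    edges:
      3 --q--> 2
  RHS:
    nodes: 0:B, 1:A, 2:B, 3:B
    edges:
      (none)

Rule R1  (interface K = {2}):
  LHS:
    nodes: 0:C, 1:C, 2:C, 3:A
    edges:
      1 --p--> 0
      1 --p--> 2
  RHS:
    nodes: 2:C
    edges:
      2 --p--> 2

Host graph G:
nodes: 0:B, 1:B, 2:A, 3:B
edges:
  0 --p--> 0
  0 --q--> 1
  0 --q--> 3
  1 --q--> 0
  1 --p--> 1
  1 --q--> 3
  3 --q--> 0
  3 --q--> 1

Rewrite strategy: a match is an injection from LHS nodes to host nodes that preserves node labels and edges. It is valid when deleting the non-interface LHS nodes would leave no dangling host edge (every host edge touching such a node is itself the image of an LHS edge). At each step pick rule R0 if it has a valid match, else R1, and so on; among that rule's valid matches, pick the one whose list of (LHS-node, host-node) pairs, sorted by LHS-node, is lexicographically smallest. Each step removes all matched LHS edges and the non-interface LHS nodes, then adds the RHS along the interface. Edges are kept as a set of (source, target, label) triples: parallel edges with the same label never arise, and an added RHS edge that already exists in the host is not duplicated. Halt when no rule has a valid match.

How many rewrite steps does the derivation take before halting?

start.  V:4 E:8  edges: 0-p->0 0-q->1 0-q->3 1-q->0 1-p->1 1-q->3 3-q->0 3-q->1
1. fire R0 via {0↦0, 1↦2, 2↦1, 3↦3}  →  V:4 E:7  edges: 0-p->0 0-q->1 0-q->3 1-q->0 1-p->1 1-q->3 3-q->0
2. fire R0 via {0↦0, 1↦2, 2↦3, 3↦1}  →  V:4 E:6  edges: 0-p->0 0-q->1 0-q->3 1-q->0 1-p->1 3-q->0
3. fire R0 via {0↦1, 1↦2, 2↦0, 3↦3}  →  V:4 E:5  edges: 0-p->0 0-q->1 0-q->3 1-q->0 1-p->1
4. fire R0 via {0↦1, 1↦2, 2↦3, 3↦0}  →  V:4 E:4  edges: 0-p->0 0-q->1 1-q->0 1-p->1
5. fire R0 via {0↦3, 1↦2, 2↦0, 3↦1}  →  V:4 E:3  edges: 0-p->0 0-q->1 1-p->1
6. fire R0 via {0↦3, 1↦2, 2↦1, 3↦0}  →  V:4 E:2  edges: 0-p->0 1-p->1
halt: no rule applies after step 6

Answer: 6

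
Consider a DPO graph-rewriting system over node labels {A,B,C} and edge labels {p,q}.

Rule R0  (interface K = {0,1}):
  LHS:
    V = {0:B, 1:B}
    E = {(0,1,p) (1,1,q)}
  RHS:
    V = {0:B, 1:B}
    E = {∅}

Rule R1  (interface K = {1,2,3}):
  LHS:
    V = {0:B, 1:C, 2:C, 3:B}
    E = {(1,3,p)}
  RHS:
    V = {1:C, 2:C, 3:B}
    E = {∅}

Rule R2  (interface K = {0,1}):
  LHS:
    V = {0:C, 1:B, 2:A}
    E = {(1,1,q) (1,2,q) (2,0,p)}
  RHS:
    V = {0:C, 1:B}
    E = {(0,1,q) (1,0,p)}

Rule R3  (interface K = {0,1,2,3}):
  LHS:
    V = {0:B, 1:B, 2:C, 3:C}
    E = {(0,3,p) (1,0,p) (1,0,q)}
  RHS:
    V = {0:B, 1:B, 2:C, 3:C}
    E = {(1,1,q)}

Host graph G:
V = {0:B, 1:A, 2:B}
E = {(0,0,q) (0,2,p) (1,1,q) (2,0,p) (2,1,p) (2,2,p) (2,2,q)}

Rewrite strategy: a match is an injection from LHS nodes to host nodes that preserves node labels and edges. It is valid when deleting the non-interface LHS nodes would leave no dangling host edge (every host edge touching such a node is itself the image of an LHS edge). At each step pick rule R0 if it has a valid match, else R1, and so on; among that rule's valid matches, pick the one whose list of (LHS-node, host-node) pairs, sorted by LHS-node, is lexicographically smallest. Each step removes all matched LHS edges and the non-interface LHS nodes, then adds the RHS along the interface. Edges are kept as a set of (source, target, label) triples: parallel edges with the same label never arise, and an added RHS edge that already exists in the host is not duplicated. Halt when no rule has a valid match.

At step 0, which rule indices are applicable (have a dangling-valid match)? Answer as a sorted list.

Answer: [R0]

Derivation:
R0: 2 valid matches — {0↦0, 1↦2}, {0↦2, 1↦0}
R1: no valid match — LHS pattern not found
R2: no valid match — LHS pattern not found
R3: no valid match — LHS pattern not found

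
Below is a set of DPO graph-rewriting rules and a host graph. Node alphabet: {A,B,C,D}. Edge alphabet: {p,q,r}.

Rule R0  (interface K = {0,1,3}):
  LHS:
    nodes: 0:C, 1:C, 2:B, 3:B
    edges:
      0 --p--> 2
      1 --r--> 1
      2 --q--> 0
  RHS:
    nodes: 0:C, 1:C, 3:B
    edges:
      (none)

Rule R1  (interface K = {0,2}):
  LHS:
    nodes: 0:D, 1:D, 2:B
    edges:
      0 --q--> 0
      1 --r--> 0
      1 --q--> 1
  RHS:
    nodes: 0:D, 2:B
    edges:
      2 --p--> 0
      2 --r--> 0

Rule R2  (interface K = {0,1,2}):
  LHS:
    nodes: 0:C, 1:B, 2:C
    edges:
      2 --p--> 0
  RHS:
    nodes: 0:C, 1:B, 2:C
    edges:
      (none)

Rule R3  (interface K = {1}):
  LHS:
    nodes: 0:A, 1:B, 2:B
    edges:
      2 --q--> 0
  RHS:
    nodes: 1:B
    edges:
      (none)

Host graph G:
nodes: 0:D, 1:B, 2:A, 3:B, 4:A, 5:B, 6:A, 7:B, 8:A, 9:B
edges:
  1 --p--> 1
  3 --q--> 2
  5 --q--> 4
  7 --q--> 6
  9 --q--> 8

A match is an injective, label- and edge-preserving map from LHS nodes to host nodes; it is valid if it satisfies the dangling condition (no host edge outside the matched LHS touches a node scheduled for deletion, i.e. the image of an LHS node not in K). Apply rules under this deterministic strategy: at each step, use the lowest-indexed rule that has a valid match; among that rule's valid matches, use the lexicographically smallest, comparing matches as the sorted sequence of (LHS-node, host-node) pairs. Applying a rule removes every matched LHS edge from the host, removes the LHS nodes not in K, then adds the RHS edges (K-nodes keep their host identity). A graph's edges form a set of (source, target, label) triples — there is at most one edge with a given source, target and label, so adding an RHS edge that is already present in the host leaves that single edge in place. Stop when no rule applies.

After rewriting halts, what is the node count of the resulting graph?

[0] host  ⇒  10 nodes, 5 edges  {1-p->1 3-q->2 5-q->4 7-q->6 9-q->8}
[1] R3 @ {0↦2, 1↦1, 2↦3}  ⇒  8 nodes, 4 edges  {1-p->1 5-q->4 7-q->6 9-q->8}
[2] R3 @ {0↦4, 1↦1, 2↦5}  ⇒  6 nodes, 3 edges  {1-p->1 7-q->6 9-q->8}
[3] R3 @ {0↦6, 1↦1, 2↦7}  ⇒  4 nodes, 2 edges  {1-p->1 9-q->8}
[4] R3 @ {0↦8, 1↦1, 2↦9}  ⇒  2 nodes, 1 edges  {1-p->1}
normal form: no rule applies after step 4
NF nodes: {0:D, 1:B}

Answer: 2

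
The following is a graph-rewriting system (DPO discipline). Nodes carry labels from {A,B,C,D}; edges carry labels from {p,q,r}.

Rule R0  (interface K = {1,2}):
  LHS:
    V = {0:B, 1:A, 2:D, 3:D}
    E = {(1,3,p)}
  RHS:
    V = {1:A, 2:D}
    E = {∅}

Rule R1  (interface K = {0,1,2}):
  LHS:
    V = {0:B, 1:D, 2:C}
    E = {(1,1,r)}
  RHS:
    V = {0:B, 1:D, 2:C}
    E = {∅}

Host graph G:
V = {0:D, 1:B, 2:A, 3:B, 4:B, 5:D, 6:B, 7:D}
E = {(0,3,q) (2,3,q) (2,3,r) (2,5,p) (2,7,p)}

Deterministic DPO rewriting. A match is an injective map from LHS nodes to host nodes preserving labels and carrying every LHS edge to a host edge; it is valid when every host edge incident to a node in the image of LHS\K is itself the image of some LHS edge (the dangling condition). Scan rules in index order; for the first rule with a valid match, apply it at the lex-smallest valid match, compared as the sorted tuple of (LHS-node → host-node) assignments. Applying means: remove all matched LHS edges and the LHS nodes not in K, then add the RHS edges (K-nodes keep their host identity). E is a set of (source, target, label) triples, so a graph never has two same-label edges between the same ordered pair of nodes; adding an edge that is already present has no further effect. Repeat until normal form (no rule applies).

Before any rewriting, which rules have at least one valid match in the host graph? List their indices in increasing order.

R0: 12 valid matches — {0↦1, 1↦2, 2↦0, 3↦5}, {0↦1, 1↦2, 2↦0, 3↦7}, {0↦1, 1↦2, 2↦5, 3↦7} (+9 more)
R1: no valid match — LHS pattern not found

Answer: [R0]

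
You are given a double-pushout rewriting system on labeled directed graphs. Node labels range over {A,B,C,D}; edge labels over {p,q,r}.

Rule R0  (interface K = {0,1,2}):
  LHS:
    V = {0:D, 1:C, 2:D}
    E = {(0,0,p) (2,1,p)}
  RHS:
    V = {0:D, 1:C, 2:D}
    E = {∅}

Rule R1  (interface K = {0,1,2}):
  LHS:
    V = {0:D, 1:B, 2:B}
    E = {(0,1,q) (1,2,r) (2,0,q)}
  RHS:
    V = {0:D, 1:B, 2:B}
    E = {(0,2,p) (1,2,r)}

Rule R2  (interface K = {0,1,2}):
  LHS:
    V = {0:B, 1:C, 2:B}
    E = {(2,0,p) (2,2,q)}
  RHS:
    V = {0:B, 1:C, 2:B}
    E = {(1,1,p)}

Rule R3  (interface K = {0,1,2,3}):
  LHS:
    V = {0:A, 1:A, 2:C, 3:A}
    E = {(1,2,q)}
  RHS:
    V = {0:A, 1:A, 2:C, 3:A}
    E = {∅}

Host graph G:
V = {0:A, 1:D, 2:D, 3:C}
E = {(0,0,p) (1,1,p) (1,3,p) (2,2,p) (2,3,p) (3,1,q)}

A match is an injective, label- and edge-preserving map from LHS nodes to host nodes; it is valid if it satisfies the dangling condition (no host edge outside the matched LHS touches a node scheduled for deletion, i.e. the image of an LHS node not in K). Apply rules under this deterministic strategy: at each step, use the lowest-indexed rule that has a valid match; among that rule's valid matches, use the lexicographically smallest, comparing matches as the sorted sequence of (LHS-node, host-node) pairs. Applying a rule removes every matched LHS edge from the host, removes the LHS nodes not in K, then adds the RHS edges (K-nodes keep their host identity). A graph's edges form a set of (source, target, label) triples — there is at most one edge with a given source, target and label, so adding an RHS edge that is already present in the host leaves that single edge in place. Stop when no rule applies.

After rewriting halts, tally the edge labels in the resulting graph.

start.  V:4 E:6  edges: 0-p->0 1-p->1 1-p->3 2-p->2 2-p->3 3-q->1
1. fire R0 via {0↦1, 1↦3, 2↦2}  →  V:4 E:4  edges: 0-p->0 1-p->3 2-p->2 3-q->1
2. fire R0 via {0↦2, 1↦3, 2↦1}  →  V:4 E:2  edges: 0-p->0 3-q->1
halt: no rule applies after step 2
NF edges: [(0, 0, 'p'), (3, 1, 'q')]

Answer: p:1 q:1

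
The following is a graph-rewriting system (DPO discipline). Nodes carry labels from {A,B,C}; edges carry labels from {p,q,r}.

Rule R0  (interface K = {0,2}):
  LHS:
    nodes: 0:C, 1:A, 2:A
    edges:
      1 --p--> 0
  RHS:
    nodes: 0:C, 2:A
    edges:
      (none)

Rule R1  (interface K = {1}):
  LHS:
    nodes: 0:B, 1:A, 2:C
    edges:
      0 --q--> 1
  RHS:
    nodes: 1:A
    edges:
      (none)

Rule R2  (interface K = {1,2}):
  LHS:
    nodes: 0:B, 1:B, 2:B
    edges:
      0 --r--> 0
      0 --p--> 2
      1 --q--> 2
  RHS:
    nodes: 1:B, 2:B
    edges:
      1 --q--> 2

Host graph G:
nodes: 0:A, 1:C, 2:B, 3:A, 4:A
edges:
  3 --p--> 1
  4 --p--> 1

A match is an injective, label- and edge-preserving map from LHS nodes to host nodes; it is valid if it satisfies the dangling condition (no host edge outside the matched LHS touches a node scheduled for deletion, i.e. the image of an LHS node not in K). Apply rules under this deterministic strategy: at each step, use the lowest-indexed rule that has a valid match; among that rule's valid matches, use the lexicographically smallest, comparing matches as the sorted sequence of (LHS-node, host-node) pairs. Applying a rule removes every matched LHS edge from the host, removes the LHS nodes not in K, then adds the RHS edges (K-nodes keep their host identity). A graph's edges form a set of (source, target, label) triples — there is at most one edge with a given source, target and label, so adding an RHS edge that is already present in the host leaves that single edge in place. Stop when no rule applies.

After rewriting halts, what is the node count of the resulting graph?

Answer: 3

Derivation:
initial: |V|=5 |E|=2  E = 3-p->1 4-p->1
step 1: apply R0 at {0↦1, 1↦3, 2↦0}  → |V|=4 |E|=1  E = 4-p->1
step 2: apply R0 at {0↦1, 1↦4, 2↦0}  → |V|=3 |E|=0  E = ∅
halt: no rule applies after step 2
NF nodes: {0:A, 1:C, 2:B}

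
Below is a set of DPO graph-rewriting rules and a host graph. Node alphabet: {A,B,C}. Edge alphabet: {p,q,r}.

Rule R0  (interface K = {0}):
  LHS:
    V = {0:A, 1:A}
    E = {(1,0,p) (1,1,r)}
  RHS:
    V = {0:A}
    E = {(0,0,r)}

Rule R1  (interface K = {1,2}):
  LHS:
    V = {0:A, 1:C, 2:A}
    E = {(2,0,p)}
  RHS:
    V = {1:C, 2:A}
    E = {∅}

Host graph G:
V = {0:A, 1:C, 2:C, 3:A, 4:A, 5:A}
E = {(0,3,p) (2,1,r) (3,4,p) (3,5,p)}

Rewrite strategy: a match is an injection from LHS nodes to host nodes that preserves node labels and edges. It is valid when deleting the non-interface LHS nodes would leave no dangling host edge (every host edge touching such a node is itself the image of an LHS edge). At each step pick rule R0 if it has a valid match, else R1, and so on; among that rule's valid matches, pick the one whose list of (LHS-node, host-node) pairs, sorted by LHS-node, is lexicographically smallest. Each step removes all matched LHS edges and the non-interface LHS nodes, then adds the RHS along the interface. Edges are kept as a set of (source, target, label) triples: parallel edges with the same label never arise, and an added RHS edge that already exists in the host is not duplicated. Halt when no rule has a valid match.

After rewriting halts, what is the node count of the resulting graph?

start.  V:6 E:4  edges: 0-p->3 2-r->1 3-p->4 3-p->5
1. fire R1 via {0↦4, 1↦1, 2↦3}  →  V:5 E:3  edges: 0-p->3 2-r->1 3-p->5
2. fire R1 via {0↦5, 1↦1, 2↦3}  →  V:4 E:2  edges: 0-p->3 2-r->1
3. fire R1 via {0↦3, 1↦1, 2↦0}  →  V:3 E:1  edges: 2-r->1
halt: no rule applies after step 3
NF nodes: {0:A, 1:C, 2:C}

Answer: 3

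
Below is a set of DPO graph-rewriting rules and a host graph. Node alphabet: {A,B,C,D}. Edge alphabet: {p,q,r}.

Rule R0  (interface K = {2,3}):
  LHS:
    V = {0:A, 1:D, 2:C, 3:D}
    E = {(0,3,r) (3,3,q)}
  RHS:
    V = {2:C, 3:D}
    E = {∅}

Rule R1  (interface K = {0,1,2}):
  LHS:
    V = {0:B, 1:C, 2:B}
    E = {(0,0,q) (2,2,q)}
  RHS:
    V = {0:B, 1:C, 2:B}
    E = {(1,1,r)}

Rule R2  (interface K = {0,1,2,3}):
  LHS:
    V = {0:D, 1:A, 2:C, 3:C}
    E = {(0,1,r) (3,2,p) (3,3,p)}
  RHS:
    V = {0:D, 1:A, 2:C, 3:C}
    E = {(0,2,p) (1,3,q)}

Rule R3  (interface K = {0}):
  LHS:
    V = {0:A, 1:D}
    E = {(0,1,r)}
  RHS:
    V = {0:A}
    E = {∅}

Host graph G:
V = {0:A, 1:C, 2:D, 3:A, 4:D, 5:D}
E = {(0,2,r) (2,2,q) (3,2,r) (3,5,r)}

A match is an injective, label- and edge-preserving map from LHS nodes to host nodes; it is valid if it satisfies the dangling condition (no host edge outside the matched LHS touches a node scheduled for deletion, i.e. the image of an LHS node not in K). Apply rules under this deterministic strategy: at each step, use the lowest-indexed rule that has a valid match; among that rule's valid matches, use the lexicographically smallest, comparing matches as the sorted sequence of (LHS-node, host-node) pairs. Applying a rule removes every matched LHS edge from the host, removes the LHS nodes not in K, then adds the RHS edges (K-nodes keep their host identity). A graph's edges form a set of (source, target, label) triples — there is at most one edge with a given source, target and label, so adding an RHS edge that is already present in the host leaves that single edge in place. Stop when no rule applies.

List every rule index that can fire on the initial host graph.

R0: 1 valid match — {0↦0, 1↦4, 2↦1, 3↦2}
R1: no valid match — LHS pattern not found
R2: no valid match — LHS pattern not found
R3: 1 valid match — {0↦3, 1↦5}

Answer: [R0,R3]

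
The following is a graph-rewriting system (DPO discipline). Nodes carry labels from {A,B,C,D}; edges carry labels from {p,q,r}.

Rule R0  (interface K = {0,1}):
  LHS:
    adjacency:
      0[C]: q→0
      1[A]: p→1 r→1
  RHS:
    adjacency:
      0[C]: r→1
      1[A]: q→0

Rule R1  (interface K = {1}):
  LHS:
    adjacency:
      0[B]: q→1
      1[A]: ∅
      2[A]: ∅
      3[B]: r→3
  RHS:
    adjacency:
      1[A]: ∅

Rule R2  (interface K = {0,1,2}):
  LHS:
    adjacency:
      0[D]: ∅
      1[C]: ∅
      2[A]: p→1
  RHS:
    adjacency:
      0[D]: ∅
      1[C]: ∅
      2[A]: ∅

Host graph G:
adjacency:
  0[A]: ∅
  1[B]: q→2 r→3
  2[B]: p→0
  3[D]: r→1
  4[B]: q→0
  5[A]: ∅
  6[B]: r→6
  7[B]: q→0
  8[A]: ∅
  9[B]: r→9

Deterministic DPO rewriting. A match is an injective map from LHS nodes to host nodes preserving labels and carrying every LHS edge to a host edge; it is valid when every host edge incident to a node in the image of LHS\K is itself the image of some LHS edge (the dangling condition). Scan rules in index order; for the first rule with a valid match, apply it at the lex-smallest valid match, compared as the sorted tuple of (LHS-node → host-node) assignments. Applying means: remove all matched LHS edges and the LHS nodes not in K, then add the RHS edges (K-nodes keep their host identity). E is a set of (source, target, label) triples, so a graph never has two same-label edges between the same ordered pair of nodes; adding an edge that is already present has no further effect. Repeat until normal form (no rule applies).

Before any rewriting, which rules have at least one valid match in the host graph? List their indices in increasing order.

Answer: [R1]

Derivation:
R0: no valid match — LHS pattern not found
R1: 8 valid matches — {0↦4, 1↦0, 2↦5, 3↦6}, {0↦4, 1↦0, 2↦5, 3↦9}, {0↦4, 1↦0, 2↦8, 3↦6} (+5 more)
R2: no valid match — LHS pattern not found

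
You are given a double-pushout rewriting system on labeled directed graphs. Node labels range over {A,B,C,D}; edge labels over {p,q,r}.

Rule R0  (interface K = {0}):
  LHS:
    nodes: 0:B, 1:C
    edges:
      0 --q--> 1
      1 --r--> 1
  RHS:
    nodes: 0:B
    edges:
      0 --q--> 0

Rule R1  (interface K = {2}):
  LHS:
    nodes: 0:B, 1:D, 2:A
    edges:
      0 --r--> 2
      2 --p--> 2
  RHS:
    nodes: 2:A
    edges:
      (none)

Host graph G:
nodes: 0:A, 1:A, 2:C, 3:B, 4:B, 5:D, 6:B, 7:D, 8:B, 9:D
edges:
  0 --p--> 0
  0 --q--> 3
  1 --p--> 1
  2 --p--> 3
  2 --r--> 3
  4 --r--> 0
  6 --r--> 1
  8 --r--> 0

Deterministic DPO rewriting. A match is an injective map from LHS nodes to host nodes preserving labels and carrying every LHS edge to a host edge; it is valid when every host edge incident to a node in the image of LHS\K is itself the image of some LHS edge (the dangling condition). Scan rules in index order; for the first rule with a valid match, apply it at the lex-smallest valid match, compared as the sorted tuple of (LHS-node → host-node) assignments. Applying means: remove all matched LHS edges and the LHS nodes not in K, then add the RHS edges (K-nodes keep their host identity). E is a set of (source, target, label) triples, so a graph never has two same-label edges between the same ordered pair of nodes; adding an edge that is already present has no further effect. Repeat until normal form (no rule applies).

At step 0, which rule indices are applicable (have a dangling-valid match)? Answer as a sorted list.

R0: no valid match — LHS pattern not found
R1: 9 valid matches — {0↦4, 1↦5, 2↦0}, {0↦4, 1↦7, 2↦0}, {0↦4, 1↦9, 2↦0} (+6 more)

Answer: [R1]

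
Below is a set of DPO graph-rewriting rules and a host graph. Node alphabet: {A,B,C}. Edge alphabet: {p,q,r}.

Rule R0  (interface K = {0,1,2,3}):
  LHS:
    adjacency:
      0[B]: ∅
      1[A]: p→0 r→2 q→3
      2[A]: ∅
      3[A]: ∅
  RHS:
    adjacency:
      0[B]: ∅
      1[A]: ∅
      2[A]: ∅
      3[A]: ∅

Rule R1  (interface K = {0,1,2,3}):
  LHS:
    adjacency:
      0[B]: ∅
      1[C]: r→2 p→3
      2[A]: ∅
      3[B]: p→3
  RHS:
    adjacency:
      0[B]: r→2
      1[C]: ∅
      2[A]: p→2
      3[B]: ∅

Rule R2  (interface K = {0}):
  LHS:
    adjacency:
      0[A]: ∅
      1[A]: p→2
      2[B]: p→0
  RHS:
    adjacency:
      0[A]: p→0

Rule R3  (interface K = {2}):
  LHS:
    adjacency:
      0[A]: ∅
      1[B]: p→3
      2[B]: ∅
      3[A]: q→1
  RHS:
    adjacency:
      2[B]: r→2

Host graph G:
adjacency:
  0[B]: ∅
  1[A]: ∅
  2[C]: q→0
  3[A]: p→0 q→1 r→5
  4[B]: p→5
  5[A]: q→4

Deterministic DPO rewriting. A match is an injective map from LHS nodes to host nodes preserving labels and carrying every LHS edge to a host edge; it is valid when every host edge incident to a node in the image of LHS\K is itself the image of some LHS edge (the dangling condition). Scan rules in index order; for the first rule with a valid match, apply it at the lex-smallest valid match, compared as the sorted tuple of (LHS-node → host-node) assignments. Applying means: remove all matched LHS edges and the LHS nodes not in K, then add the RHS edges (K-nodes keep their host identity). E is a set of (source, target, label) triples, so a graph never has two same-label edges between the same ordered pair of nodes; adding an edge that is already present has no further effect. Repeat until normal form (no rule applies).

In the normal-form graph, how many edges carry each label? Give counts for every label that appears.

Answer: q:1 r:1

Steps:
start.  V:6 E:6  edges: 2-q->0 3-p->0 3-q->1 3-r->5 4-p->5 5-q->4
1. fire R0 via {0↦0, 1↦3, 2↦5, 3↦1}  →  V:6 E:3  edges: 2-q->0 4-p->5 5-q->4
2. fire R3 via {0↦1, 1↦4, 2↦0, 3↦5}  →  V:3 E:2  edges: 0-r->0 2-q->0
halt: no rule applies after step 2
NF edges: [(0, 0, 'r'), (2, 0, 'q')]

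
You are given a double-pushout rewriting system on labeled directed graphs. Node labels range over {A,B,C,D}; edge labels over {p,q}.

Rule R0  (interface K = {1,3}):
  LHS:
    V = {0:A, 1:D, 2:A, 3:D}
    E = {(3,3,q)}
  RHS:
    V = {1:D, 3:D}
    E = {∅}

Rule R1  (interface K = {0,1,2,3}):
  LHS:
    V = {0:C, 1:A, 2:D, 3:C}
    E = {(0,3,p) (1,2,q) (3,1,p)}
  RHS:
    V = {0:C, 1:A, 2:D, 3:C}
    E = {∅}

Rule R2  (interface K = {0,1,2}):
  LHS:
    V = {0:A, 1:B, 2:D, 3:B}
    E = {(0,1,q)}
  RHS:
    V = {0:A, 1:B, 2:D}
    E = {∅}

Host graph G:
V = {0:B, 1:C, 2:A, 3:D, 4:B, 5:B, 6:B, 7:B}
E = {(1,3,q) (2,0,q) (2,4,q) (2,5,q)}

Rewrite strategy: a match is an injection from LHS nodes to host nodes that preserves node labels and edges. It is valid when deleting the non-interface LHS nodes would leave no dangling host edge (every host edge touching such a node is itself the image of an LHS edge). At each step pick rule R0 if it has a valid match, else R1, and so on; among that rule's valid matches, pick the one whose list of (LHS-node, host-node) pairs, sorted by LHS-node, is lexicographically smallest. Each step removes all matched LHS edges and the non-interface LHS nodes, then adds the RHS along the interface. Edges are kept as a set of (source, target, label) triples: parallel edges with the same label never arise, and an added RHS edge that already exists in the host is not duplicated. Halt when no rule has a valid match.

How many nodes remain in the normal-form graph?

Answer: 5

Rewrite trace:
[0] host  ⇒  8 nodes, 4 edges  {1-q->3 2-q->0 2-q->4 2-q->5}
[1] R2 @ {0↦2, 1↦0, 2↦3, 3↦6}  ⇒  7 nodes, 3 edges  {1-q->3 2-q->4 2-q->5}
[2] R2 @ {0↦2, 1↦4, 2↦3, 3↦0}  ⇒  6 nodes, 2 edges  {1-q->3 2-q->5}
[3] R2 @ {0↦2, 1↦5, 2↦3, 3↦4}  ⇒  5 nodes, 1 edges  {1-q->3}
final graph: no rule applies after step 3
NF nodes: {1:C, 2:A, 3:D, 5:B, 7:B}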